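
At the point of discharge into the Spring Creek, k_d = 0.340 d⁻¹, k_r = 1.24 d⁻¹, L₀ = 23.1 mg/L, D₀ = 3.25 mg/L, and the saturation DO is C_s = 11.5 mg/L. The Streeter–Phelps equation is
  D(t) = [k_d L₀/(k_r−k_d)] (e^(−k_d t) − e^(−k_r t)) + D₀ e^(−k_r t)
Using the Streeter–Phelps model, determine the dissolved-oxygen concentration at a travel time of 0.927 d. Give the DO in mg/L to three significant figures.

k_d L₀/(k_r−k_d) = 0.340×23.1/(1.24−0.340) = 7.854/0.9000 = 8.727 mg/L.
e^(−k_d t) = e^(−0.340×0.9270) = 0.7297; e^(−k_r t) = e^(−1.24×0.9270) = 0.3168.
D = 8.727 × (0.7297 − 0.3168) + 3.25 × 0.3168 = 3.603 + 1.030 = 4.632 mg/L.
DO = C_s − D = 11.5 − 4.632 = 6.868 mg/L.

DO ≈ 6.87 mg/L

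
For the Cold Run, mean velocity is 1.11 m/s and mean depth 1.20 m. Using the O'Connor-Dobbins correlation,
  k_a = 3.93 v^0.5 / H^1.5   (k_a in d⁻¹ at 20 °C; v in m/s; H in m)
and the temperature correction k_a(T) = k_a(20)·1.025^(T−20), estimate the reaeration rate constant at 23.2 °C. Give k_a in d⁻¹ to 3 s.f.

k_a(20) = 3.93 × 1.11^0.5 / 1.20^1.5 = 3.93 × 1.054 / 1.315 = 3.150 d⁻¹.
k_a(23.2) = 3.150 × 1.025^(23.2−20) = 3.150 × 1.082 = 3.409 d⁻¹.

k_a ≈ 3.41 d⁻¹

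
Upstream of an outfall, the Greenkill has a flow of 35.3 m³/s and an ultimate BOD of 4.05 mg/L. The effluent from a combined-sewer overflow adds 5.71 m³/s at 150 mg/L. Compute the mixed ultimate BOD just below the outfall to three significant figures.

24.4 mg/L

Flow-weighted mixing: C = (Q_r C_r + Q_w C_w)/(Q_r + Q_w)
= (35.3×4.05 + 5.71×150)/(35.3 + 5.71) = 999.5/41.01 = 24.37 mg/L.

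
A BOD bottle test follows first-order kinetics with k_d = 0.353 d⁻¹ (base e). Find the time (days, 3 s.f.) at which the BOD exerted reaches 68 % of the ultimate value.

y/L₀ = 1 − e^(−k_d t) = 0.68 ⇒ e^(−k_d t) = 0.320
t = −ln(0.320) / 0.353 = 1.139 / 0.353 = 3.228 d.

t ≈ 3.23 d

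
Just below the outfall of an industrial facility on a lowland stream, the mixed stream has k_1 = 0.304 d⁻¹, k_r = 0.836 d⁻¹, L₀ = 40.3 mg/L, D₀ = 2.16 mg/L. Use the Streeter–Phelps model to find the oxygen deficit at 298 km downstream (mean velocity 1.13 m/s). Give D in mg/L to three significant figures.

D ≈ 7.48 mg/L

Travel time t = x/v = 298 km / (1.13 m/s) = 298000 m / 1.13 m/s = 263700 s = 3.052 d.
k_1 L₀/(k_r−k_1) = 0.304×40.3/(0.836−0.304) = 12.25/0.5320 = 23.03 mg/L.
e^(−k_1 t) = e^(−0.304×3.052) = 0.3954; e^(−k_r t) = e^(−0.836×3.052) = 0.07795.
D = 23.03 × (0.3954 − 0.07795) + 2.16 × 0.07795 = 7.310 + 0.1684 = 7.478 mg/L.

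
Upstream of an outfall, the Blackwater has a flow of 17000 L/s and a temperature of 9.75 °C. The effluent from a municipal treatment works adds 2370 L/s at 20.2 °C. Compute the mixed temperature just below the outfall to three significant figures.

Flow-weighted mixing: C = (Q_r C_r + Q_w C_w)/(Q_r + Q_w)
= (17000×9.75 + 2370×20.2)/(17000 + 2370) = 213600/19370 = 11.03 °C.

11.0 °C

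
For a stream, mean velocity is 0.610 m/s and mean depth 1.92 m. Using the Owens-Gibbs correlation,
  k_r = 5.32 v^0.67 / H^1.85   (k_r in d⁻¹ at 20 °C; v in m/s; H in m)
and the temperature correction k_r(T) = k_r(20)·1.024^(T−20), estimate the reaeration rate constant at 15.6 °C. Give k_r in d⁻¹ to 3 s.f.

k_r ≈ 1.03 d⁻¹

k_r(20) = 5.32 × 0.610^0.67 / 1.92^1.85 = 5.32 × 0.7181 / 3.343 = 1.143 d⁻¹.
k_r(15.6) = 1.143 × 1.024^(15.6−20) = 1.143 × 0.9009 = 1.030 d⁻¹.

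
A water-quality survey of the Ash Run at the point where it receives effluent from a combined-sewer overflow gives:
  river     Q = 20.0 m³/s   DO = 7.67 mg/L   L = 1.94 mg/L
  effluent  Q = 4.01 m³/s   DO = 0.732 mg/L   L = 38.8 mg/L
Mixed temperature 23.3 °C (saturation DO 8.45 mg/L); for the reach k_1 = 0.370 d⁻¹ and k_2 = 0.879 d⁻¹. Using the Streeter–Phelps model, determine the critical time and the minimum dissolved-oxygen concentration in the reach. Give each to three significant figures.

Mixed DO = (20.0×7.67 + 4.01×0.732)/(20.0+4.01) = 156.3/24.01 = 6.511 mg/L.
Mixed L₀ = (20.0×1.94 + 4.01×38.8)/(24.01) = 194.4/24.01 = 8.096 mg/L.
Initial deficit D₀ = C_s − DO₀ = 8.45 − 6.511 = 1.939 mg/L.
t_c = (1/0.5090) ln[(0.879/0.370)(1 − 1.939×0.5090/(0.370×8.096))] = 1.965 × ln(1.593) = 0.9149 d.
D_c = (0.370/0.879) × 8.096 × e^(−0.370×0.9149) = 0.4209 × 8.096 × 0.7128 = 2.429 mg/L.
Minimum DO = 8.45 − 2.429 = 6.021 mg/L.

t_c ≈ 0.915 d; minimum DO ≈ 6.02 mg/L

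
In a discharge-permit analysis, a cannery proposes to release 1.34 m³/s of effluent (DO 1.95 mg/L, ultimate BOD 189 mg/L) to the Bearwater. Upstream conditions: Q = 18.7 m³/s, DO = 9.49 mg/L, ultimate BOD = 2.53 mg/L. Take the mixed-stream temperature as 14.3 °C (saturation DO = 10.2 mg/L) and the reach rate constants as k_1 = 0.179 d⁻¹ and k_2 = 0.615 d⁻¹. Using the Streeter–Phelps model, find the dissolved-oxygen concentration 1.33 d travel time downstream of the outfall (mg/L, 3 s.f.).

Mixed DO = (18.7×9.49 + 1.34×1.95)/(18.7+1.34) = 180.1/20.04 = 8.986 mg/L.
Mixed L₀ = (18.7×2.53 + 1.34×189)/(20.04) = 300.6/20.04 = 15.00 mg/L.
Initial deficit D₀ = C_s − DO₀ = 10.2 − 8.986 = 1.214 mg/L.
D(1.33) = [0.179×15.00/(0.615−0.179)](e^(−0.179×1.33) − e^(−0.615×1.33)) + 1.214 e^(−0.615×1.33)
= 6.158 × (0.7881 − 0.4413) + 1.214 × 0.4413 = 2.671 mg/L.
DO = 10.2 − 2.671 = 7.529 mg/L.

DO ≈ 7.53 mg/L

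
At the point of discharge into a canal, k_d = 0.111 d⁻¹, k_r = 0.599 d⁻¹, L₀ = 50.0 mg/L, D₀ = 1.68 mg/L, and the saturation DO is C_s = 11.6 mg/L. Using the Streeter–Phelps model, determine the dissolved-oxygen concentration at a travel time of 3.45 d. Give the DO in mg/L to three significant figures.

DO ≈ 5.07 mg/L

k_d L₀/(k_r−k_d) = 0.111×50.0/(0.599−0.111) = 5.550/0.4880 = 11.37 mg/L.
e^(−k_d t) = e^(−0.111×3.450) = 0.6818; e^(−k_r t) = e^(−0.599×3.450) = 0.1266.
D = 11.37 × (0.6818 − 0.1266) + 1.68 × 0.1266 = 6.315 + 0.2127 = 6.527 mg/L.
DO = C_s − D = 11.6 − 6.527 = 5.073 mg/L.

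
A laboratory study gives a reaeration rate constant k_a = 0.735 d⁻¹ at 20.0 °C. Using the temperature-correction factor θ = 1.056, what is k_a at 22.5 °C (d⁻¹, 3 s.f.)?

k_a(T₂) = k_a(T₁) · θ^(T₂−T₁) = 0.735 × 1.056^(22.5−20.0)
= 0.735 × 1.056^2.50 = 0.735 × 1.146 = 0.8423 d⁻¹.

k_a ≈ 0.842 d⁻¹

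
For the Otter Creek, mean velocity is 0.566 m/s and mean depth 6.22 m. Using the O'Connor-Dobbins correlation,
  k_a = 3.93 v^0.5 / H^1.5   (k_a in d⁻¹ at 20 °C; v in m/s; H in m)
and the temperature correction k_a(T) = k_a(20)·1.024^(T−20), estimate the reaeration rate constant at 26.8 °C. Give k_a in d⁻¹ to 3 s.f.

k_a ≈ 0.224 d⁻¹

k_a(20) = 3.93 × 0.566^0.5 / 6.22^1.5 = 3.93 × 0.7523 / 15.51 = 0.1906 d⁻¹.
k_a(26.8) = 0.1906 × 1.024^(26.8−20) = 0.1906 × 1.175 = 0.2240 d⁻¹.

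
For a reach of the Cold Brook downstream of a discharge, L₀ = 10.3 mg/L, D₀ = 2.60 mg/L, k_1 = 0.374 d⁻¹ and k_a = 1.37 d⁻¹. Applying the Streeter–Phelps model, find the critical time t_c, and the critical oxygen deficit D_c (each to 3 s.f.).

t_c ≈ 0.184 d; D_c ≈ 2.63 mg/L

t_c = [1/(k_a−k_1)] ln[(k_a/k_1)(1 − D₀(k_a−k_1)/(k_1 L₀))]
= [1/(1.37−0.374)] ln[(1.37/0.374)(1 − 2.60×0.9960/(0.374×10.3))]
= (1/0.9960) ln[3.663 × 0.3278] = 1.004 × ln(1.201) = 1.004 × 0.1828 = 0.1836 d.
D_c = (k_1/k_a) L₀ e^(−k_1 t_c) = (0.374/1.37) × 10.3 × e^(−0.374×0.1836) = 0.2730 × 10.3 × 0.9336 = 2.625 mg/L.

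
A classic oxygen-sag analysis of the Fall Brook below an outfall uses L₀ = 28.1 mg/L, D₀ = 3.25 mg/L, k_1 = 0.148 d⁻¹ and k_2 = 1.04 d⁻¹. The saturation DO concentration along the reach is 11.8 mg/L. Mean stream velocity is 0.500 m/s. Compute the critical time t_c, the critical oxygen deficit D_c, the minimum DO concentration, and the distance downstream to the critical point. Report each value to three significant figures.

t_c ≈ 0.847 d; D_c ≈ 3.53 mg/L; min DO ≈ 8.27 mg/L; x_c ≈ 36.6 km

With k_2/k_1 = 7.027 and 1 − D₀(k_2−k_1)/(k_1 L₀) = 0.3029,
t_c = ln(7.027 × 0.3029) / (1.04 − 0.148) = ln(2.129) / 0.8920 = 0.7555/0.8920 = 0.8470 d.
D_c = (k_1/k_2) L₀ e^(−k_1 t_c) = (0.148/1.04) × 28.1 × e^(−0.148×0.8470) = 0.1423 × 28.1 × 0.8822 = 3.528 mg/L.
Minimum DO = C_s − D_c = 11.8 − 3.528 = 8.272 mg/L.
x_c = v t_c = 0.500 m/s × 0.8470 d × 86400 s/d = 36590 m ≈ 36.6 km.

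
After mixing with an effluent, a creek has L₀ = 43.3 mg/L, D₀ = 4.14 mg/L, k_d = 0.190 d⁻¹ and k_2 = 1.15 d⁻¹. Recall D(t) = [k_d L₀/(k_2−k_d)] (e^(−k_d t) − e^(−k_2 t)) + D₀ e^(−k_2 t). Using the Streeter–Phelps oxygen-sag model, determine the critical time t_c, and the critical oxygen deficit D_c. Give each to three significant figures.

t_c ≈ 1.19 d; D_c ≈ 5.71 mg/L

t_c = [1/(k_2−k_d)] ln[(k_2/k_d)(1 − D₀(k_2−k_d)/(k_d L₀))]
= [1/(1.15−0.190)] ln[(1.15/0.190)(1 − 4.14×0.9600/(0.190×43.3))]
= (1/0.9600) ln[6.053 × 0.5169] = 1.042 × ln(3.129) = 1.042 × 1.141 = 1.188 d.
D_c = (k_d/k_2) L₀ e^(−k_d t_c) = (0.190/1.15) × 43.3 × e^(−0.190×1.188) = 0.1652 × 43.3 × 0.7979 = 5.708 mg/L.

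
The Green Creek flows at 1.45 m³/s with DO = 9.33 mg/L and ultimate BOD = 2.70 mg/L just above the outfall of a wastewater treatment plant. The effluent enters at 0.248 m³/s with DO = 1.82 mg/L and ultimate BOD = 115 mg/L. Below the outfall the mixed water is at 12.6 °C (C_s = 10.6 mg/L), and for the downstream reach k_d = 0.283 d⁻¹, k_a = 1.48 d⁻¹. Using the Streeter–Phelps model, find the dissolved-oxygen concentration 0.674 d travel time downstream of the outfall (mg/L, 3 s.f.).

DO ≈ 7.66 mg/L

Mixed DO = (1.45×9.33 + 0.248×1.82)/(1.45+0.248) = 13.98/1.698 = 8.233 mg/L.
Mixed L₀ = (1.45×2.70 + 0.248×115)/(1.698) = 32.44/1.698 = 19.10 mg/L.
Initial deficit D₀ = C_s − DO₀ = 10.6 − 8.233 = 2.367 mg/L.
D(0.674) = [0.283×19.10/(1.48−0.283)](e^(−0.283×0.674) − e^(−1.48×0.674)) + 2.367 e^(−1.48×0.674)
= 4.516 × (0.8263 − 0.3688) + 2.367 × 0.3688 = 2.939 mg/L.
DO = 10.6 − 2.939 = 7.661 mg/L.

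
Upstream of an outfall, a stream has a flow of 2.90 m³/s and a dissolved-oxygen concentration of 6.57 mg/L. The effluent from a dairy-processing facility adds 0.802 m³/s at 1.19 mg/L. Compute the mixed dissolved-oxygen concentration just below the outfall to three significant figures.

5.40 mg/L

Flow-weighted mixing: C = (Q_r C_r + Q_w C_w)/(Q_r + Q_w)
= (2.90×6.57 + 0.802×1.19)/(2.90 + 0.802) = 20.01/3.702 = 5.404 mg/L.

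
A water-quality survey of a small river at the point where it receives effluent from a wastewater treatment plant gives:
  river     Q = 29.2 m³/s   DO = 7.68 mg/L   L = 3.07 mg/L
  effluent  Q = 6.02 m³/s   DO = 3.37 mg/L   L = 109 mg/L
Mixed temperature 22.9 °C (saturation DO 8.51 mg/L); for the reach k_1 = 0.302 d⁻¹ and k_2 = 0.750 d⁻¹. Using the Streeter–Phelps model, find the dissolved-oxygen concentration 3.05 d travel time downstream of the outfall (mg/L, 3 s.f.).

DO ≈ 4.12 mg/L

Mixed DO = (29.2×7.68 + 6.02×3.37)/(29.2+6.02) = 244.5/35.22 = 6.943 mg/L.
Mixed L₀ = (29.2×3.07 + 6.02×109)/(35.22) = 745.8/35.22 = 21.18 mg/L.
Initial deficit D₀ = C_s − DO₀ = 8.51 − 6.943 = 1.567 mg/L.
D(3.05) = [0.302×21.18/(0.750−0.302)](e^(−0.302×3.05) − e^(−0.750×3.05)) + 1.567 e^(−0.750×3.05)
= 14.27 × (0.3981 − 0.1015) + 1.567 × 0.1015 = 4.392 mg/L.
DO = 8.51 − 4.392 = 4.118 mg/L.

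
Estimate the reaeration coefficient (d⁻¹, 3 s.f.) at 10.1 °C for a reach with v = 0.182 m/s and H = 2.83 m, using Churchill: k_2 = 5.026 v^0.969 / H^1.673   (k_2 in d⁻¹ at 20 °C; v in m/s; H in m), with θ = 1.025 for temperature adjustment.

k_2(20) = 5.026 × 0.182^0.969 / 2.83^1.673 = 5.026 × 0.1919 / 5.700 = 0.1692 d⁻¹.
k_2(10.1) = 0.1692 × 1.025^(10.1−20) = 0.1692 × 0.7831 = 0.1325 d⁻¹.

k_2 ≈ 0.133 d⁻¹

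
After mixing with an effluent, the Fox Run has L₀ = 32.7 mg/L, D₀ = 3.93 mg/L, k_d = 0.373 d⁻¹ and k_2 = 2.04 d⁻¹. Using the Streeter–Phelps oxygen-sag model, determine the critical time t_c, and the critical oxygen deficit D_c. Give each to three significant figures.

t_c ≈ 0.557 d; D_c ≈ 4.86 mg/L

With k_2/k_d = 5.469 and 1 − D₀(k_2−k_d)/(k_d L₀) = 0.4629,
t_c = ln(5.469 × 0.4629) / (2.04 − 0.373) = ln(2.532) / 1.667 = 0.9288/1.667 = 0.5572 d.
D_c = (k_d/k_2) L₀ e^(−k_d t_c) = (0.373/2.04) × 32.7 × e^(−0.373×0.5572) = 0.1828 × 32.7 × 0.8123 = 4.857 mg/L.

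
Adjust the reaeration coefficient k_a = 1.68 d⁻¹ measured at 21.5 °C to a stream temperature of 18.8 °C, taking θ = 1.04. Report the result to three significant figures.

k_a(T₂) = k_a(T₁) · θ^(T₂−T₁) = 1.68 × 1.04^(18.8−21.5)
= 1.68 × 1.04^-2.70 = 1.68 × 0.8995 = 1.511 d⁻¹.

k_a ≈ 1.51 d⁻¹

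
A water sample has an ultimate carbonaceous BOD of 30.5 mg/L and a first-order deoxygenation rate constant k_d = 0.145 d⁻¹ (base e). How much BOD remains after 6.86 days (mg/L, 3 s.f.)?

L_t = L₀ e^(−k_d t) = 30.5 × e^(−0.145×6.86) = 30.5 × 0.3698 = 11.28 mg/L.

L ≈ 11.3 mg/L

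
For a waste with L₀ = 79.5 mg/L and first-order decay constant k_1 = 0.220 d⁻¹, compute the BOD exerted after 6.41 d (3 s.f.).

y ≈ 60.1 mg/L

y_t = L₀(1 − e^(−k_1 t)) = 79.5 × (1 − e^(−0.220×6.41))
= 79.5 × (1 − 0.2441) = 79.5 × 0.7559 = 60.09 mg/L.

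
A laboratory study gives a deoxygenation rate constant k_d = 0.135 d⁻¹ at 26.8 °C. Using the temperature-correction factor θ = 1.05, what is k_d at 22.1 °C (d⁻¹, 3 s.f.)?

k_d ≈ 0.107 d⁻¹

k_d(T₂) = k_d(T₁) · θ^(T₂−T₁) = 0.135 × 1.05^(22.1−26.8)
= 0.135 × 1.05^-4.70 = 0.135 × 0.7951 = 0.1073 d⁻¹.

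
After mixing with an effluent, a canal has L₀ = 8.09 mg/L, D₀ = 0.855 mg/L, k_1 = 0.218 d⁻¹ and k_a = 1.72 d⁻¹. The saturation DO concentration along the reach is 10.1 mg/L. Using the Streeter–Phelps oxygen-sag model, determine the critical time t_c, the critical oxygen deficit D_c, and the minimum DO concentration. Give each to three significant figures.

t_c ≈ 0.508 d; D_c ≈ 0.918 mg/L; min DO ≈ 9.18 mg/L

At the critical point dD/dt = 0, so k_1 L₀ e^(−k_1 t) = k_a D. Substituting D(t) from the Streeter–Phelps equation and solving for t gives
t_c = ln[(k_a/k_1)(1 − D₀(k_a−k_1)/(k_1 L₀))] / (k_a−k_1).
Here k_a−k_1 = 1.502 d⁻¹ and 1 − D₀(k_a−k_1)/(k_1 L₀) = 1 − 0.855×1.502/(0.218×8.09) = 0.2718, so
t_c = ln(7.890 × 0.2718) / 1.502 = 0.7630 / 1.502 = 0.5080 d.
L(t_c) = L₀ e^(−k_1 t_c) = 8.09 × 0.8952 = 7.242 mg/L, and at the critical point k_a D_c = k_1 L, so D_c = (0.218/1.72) × 7.242 = 0.9179 mg/L.
Minimum DO = C_s − D_c = 10.1 − 0.9179 = 9.182 mg/L.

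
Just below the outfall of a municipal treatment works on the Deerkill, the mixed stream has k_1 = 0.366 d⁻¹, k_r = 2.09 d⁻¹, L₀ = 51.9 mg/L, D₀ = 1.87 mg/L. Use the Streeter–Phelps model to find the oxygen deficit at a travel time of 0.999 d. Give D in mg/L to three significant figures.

k_1 L₀/(k_r−k_1) = 0.366×51.9/(2.09−0.366) = 19.00/1.724 = 11.02 mg/L.
e^(−k_1 t) = e^(−0.366×0.9990) = 0.6938; e^(−k_r t) = e^(−2.09×0.9990) = 0.1239.
D = 11.02 × (0.6938 − 0.1239) + 1.87 × 0.1239 = 6.278 + 0.2318 = 6.510 mg/L.

D ≈ 6.51 mg/L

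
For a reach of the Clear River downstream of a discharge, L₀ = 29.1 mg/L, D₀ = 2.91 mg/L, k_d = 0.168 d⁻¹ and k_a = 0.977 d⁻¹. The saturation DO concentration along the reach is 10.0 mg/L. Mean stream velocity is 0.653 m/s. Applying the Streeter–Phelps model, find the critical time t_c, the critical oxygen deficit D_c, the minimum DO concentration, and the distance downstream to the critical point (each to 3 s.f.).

t_c ≈ 1.36 d; D_c ≈ 3.98 mg/L; min DO ≈ 6.02 mg/L; x_c ≈ 77.0 km

At the critical point dD/dt = 0, so k_d L₀ e^(−k_d t) = k_a D. Substituting D(t) from the Streeter–Phelps equation and solving for t gives
t_c = ln[(k_a/k_d)(1 − D₀(k_a−k_d)/(k_d L₀))] / (k_a−k_d).
Here k_a−k_d = 0.8090 d⁻¹ and 1 − D₀(k_a−k_d)/(k_d L₀) = 1 − 2.91×0.8090/(0.168×29.1) = 0.5185, so
t_c = ln(5.815 × 0.5185) / 0.8090 = 1.104 / 0.8090 = 1.364 d.
D_c = (k_d/k_a) L₀ e^(−k_d t_c) = (0.168/0.977) × 29.1 × e^(−0.168×1.364) = 0.1720 × 29.1 × 0.7952 = 3.979 mg/L.
Minimum DO = C_s − D_c = 10.0 − 3.979 = 6.021 mg/L.
x_c = v t_c = 0.653 m/s × 1.364 d × 86400 s/d = 76970 m ≈ 77.0 km.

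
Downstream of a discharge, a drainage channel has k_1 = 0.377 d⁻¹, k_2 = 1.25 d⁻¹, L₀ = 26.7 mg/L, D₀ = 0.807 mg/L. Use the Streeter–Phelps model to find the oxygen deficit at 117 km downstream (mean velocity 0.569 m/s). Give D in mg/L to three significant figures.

D ≈ 4.15 mg/L

Travel time t = x/v = 117 km / (0.569 m/s) = 117000 m / 0.569 m/s = 205600 s = 2.380 d.
k_1 L₀/(k_2−k_1) = 0.377×26.7/(1.25−0.377) = 10.07/0.8730 = 11.53 mg/L.
e^(−k_1 t) = e^(−0.377×2.380) = 0.4077; e^(−k_2 t) = e^(−1.25×2.380) = 0.05105.
D = 11.53 × (0.4077 − 0.05105) + 0.807 × 0.05105 = 4.112 + 0.04120 = 4.153 mg/L.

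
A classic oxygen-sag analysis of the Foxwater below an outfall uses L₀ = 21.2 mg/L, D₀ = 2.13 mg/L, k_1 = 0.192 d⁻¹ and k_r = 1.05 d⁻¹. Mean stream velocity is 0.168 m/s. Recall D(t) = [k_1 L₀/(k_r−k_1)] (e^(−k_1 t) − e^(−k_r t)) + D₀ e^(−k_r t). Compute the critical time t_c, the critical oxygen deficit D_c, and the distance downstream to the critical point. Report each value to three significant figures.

With k_r/k_1 = 5.469 and 1 − D₀(k_r−k_1)/(k_1 L₀) = 0.5510,
t_c = ln(5.469 × 0.5510) / (1.05 − 0.192) = ln(3.013) / 0.8580 = 1.103/0.8580 = 1.286 d.
L(t_c) = L₀ e^(−k_1 t_c) = 21.2 × 0.7813 = 16.56 mg/L, and at the critical point k_r D_c = k_1 L, so D_c = (0.192/1.05) × 16.56 = 3.029 mg/L.
x_c = v t_c = 0.168 m/s × 1.286 d × 86400 s/d = 18660 m ≈ 18.7 km.

t_c ≈ 1.29 d; D_c ≈ 3.03 mg/L; x_c ≈ 18.7 km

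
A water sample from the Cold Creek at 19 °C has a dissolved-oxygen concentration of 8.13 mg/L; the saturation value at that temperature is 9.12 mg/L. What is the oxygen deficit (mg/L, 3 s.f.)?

D = C_s − C = 9.12 − 8.13 = 0.990 mg/L.

D ≈ 0.990 mg/L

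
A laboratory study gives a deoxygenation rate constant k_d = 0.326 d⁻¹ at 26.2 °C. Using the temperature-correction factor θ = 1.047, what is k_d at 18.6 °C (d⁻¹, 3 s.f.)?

k_d(T₂) = k_d(T₁) · θ^(T₂−T₁) = 0.326 × 1.047^(18.6−26.2)
= 0.326 × 1.047^-7.60 = 0.326 × 0.7054 = 0.2299 d⁻¹.

k_d ≈ 0.230 d⁻¹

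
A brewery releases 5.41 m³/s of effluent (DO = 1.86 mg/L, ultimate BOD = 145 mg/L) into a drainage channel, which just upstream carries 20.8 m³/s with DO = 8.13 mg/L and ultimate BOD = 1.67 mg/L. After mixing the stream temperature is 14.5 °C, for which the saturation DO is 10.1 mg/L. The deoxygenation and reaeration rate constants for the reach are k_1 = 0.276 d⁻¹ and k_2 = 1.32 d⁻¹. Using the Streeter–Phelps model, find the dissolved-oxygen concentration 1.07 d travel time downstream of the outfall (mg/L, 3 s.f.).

Mixed DO = (20.8×8.13 + 5.41×1.86)/(20.8+5.41) = 179.2/26.21 = 6.836 mg/L.
Mixed L₀ = (20.8×1.67 + 5.41×145)/(26.21) = 819.2/26.21 = 31.25 mg/L.
Initial deficit D₀ = C_s − DO₀ = 10.1 − 6.836 = 3.264 mg/L.
D(1.07) = [0.276×31.25/(1.32−0.276)](e^(−0.276×1.07) − e^(−1.32×1.07)) + 3.264 e^(−1.32×1.07)
= 8.263 × (0.7443 − 0.2436) + 3.264 × 0.2436 = 4.932 mg/L.
DO = 10.1 − 4.932 = 5.168 mg/L.

DO ≈ 5.17 mg/L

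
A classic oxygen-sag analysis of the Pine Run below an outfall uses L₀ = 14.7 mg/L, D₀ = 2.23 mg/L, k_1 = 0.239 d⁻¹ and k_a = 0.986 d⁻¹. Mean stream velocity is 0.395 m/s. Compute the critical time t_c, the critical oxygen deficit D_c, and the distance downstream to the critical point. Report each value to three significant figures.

t_c ≈ 1.04 d; D_c ≈ 2.78 mg/L; x_c ≈ 35.4 km

With k_a/k_1 = 4.126 and 1 − D₀(k_a−k_1)/(k_1 L₀) = 0.5259,
t_c = ln(4.126 × 0.5259) / (0.986 − 0.239) = ln(2.169) / 0.7470 = 0.7745/0.7470 = 1.037 d.
D_c = (k_1/k_a) L₀ e^(−k_1 t_c) = (0.239/0.986) × 14.7 × e^(−0.239×1.037) = 0.2424 × 14.7 × 0.7805 = 2.781 mg/L.
x_c = v t_c = 0.395 m/s × 1.037 d × 86400 s/d = 35380 m ≈ 35.4 km.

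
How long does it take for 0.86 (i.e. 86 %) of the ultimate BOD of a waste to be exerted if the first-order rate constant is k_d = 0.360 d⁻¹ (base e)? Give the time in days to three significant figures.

t ≈ 5.46 d

y/L₀ = 1 − e^(−k_d t) = 0.86 ⇒ e^(−k_d t) = 0.140
t = −ln(0.140) / 0.360 = 1.966 / 0.360 = 5.461 d.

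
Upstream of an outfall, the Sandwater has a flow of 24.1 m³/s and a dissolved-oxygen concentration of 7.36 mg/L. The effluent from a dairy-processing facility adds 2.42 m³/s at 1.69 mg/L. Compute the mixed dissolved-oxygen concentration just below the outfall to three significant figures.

6.84 mg/L

Flow-weighted mixing: C = (Q_r C_r + Q_w C_w)/(Q_r + Q_w)
= (24.1×7.36 + 2.42×1.69)/(24.1 + 2.42) = 181.5/26.52 = 6.843 mg/L.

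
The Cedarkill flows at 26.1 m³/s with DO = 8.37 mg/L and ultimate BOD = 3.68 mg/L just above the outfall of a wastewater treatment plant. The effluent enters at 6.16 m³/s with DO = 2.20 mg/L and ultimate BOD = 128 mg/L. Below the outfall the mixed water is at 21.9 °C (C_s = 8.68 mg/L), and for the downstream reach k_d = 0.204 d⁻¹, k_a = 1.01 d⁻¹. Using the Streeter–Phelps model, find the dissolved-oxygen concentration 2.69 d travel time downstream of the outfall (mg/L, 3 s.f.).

Mixed DO = (26.1×8.37 + 6.16×2.20)/(26.1+6.16) = 232.0/32.26 = 7.192 mg/L.
Mixed L₀ = (26.1×3.68 + 6.16×128)/(32.26) = 884.5/32.26 = 27.42 mg/L.
Initial deficit D₀ = C_s − DO₀ = 8.68 − 7.192 = 1.488 mg/L.
D(2.69) = [0.204×27.42/(1.01−0.204)](e^(−0.204×2.69) − e^(−1.01×2.69)) + 1.488 e^(−1.01×2.69)
= 6.940 × (0.5777 − 0.06608) + 1.488 × 0.06608 = 3.649 mg/L.
DO = 8.68 − 3.649 = 5.031 mg/L.

DO ≈ 5.03 mg/L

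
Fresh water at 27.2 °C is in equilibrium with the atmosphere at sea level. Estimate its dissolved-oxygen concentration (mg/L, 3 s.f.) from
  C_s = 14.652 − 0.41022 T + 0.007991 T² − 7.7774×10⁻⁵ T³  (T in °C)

C_s = 14.652 − 0.41022×27.2 + 0.007991×27.2² − 7.7774×10⁻⁵×27.2³ = 7.841 mg/L.

C_s ≈ 7.84 mg/L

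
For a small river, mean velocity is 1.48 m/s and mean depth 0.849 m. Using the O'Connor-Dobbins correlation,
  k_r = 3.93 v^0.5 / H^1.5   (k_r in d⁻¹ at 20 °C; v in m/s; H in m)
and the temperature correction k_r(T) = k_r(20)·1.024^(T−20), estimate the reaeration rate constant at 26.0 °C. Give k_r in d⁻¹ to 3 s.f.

k_r(20) = 3.93 × 1.48^0.5 / 0.849^1.5 = 3.93 × 1.217 / 0.7823 = 6.112 d⁻¹.
k_r(26.0) = 6.112 × 1.024^(26.0−20) = 6.112 × 1.153 = 7.046 d⁻¹.

k_r ≈ 7.05 d⁻¹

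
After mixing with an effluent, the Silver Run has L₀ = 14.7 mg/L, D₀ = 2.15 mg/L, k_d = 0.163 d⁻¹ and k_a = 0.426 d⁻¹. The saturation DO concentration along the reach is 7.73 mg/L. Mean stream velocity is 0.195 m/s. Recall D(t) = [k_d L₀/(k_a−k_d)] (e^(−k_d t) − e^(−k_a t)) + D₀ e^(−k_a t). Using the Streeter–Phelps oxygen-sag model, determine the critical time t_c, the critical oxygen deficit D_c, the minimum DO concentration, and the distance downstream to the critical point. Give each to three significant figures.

At the critical point dD/dt = 0, so k_d L₀ e^(−k_d t) = k_a D. Substituting D(t) from the Streeter–Phelps equation and solving for t gives
t_c = ln[(k_a/k_d)(1 − D₀(k_a−k_d)/(k_d L₀))] / (k_a−k_d).
Here k_a−k_d = 0.2630 d⁻¹ and 1 − D₀(k_a−k_d)/(k_d L₀) = 1 − 2.15×0.2630/(0.163×14.7) = 0.7640, so
t_c = ln(2.613 × 0.7640) / 0.2630 = 0.6915 / 0.2630 = 2.629 d.
D_c = (k_d/k_a) L₀ e^(−k_d t_c) = (0.163/0.426) × 14.7 × e^(−0.163×2.629) = 0.3826 × 14.7 × 0.6514 = 3.664 mg/L.
Minimum DO = C_s − D_c = 7.73 − 3.664 = 4.066 mg/L.
x_c = v t_c = 0.195 m/s × 2.629 d × 86400 s/d = 44300 m ≈ 44.3 km.

t_c ≈ 2.63 d; D_c ≈ 3.66 mg/L; min DO ≈ 4.07 mg/L; x_c ≈ 44.3 km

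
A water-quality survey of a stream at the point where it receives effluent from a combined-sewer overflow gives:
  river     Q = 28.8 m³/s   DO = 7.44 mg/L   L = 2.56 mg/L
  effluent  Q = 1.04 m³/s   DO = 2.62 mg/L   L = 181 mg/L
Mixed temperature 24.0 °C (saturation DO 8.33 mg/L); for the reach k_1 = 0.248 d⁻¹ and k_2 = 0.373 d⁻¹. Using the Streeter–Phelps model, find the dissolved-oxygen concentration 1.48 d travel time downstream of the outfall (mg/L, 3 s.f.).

DO ≈ 5.68 mg/L

Mixed DO = (28.8×7.44 + 1.04×2.62)/(28.8+1.04) = 217.0/29.84 = 7.272 mg/L.
Mixed L₀ = (28.8×2.56 + 1.04×181)/(29.84) = 262.0/29.84 = 8.779 mg/L.
Initial deficit D₀ = C_s − DO₀ = 8.33 − 7.272 = 1.058 mg/L.
D(1.48) = [0.248×8.779/(0.373−0.248)](e^(−0.248×1.48) − e^(−0.373×1.48)) + 1.058 e^(−0.373×1.48)
= 17.42 × (0.6928 − 0.5758) + 1.058 × 0.5758 = 2.647 mg/L.
DO = 8.33 − 2.647 = 5.683 mg/L.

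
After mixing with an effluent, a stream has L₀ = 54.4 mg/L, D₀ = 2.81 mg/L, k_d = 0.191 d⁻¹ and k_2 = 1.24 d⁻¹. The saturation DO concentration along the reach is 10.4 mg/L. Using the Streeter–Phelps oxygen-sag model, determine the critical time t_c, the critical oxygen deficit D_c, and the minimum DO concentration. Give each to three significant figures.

At the critical point dD/dt = 0, so k_d L₀ e^(−k_d t) = k_2 D. Substituting D(t) from the Streeter–Phelps equation and solving for t gives
t_c = ln[(k_2/k_d)(1 − D₀(k_2−k_d)/(k_d L₀))] / (k_2−k_d).
Here k_2−k_d = 1.049 d⁻¹ and 1 − D₀(k_2−k_d)/(k_d L₀) = 1 − 2.81×1.049/(0.191×54.4) = 0.7163, so
t_c = ln(6.492 × 0.7163) / 1.049 = 1.537 / 1.049 = 1.465 d.
L(t_c) = L₀ e^(−k_d t_c) = 54.4 × 0.7559 = 41.12 mg/L, and at the critical point k_2 D_c = k_d L, so D_c = (0.191/1.24) × 41.12 = 6.334 mg/L.
Minimum DO = C_s − D_c = 10.4 − 6.334 = 4.066 mg/L.

t_c ≈ 1.47 d; D_c ≈ 6.33 mg/L; min DO ≈ 4.07 mg/L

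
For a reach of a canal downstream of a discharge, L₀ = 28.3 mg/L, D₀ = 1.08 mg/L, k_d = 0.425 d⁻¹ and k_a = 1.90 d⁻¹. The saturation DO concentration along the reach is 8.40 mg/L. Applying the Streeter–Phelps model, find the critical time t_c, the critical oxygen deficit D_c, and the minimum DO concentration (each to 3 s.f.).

With k_a/k_d = 4.471 and 1 − D₀(k_a−k_d)/(k_d L₀) = 0.8676,
t_c = ln(4.471 × 0.8676) / (1.90 − 0.425) = ln(3.878) / 1.475 = 1.355/1.475 = 0.9189 d.
D_c = (k_d/k_a) L₀ e^(−k_d t_c) = (0.425/1.90) × 28.3 × e^(−0.425×0.9189) = 0.2237 × 28.3 × 0.6767 = 4.284 mg/L.
Minimum DO = C_s − D_c = 8.40 − 4.284 = 4.116 mg/L.

t_c ≈ 0.919 d; D_c ≈ 4.28 mg/L; min DO ≈ 4.12 mg/L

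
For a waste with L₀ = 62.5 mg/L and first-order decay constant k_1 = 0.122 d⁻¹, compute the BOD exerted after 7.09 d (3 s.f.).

y_t = L₀(1 − e^(−k_1 t)) = 62.5 × (1 − e^(−0.122×7.09))
= 62.5 × (1 − 0.4211) = 62.5 × 0.5789 = 36.18 mg/L.

y ≈ 36.2 mg/L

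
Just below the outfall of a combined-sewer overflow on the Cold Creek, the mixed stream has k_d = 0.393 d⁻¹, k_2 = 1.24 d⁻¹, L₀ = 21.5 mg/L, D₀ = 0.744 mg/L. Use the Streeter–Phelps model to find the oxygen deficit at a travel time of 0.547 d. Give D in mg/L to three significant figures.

k_d L₀/(k_2−k_d) = 0.393×21.5/(1.24−0.393) = 8.450/0.8470 = 9.976 mg/L.
e^(−k_d t) = e^(−0.393×0.5470) = 0.8066; e^(−k_2 t) = e^(−1.24×0.5470) = 0.5075.
D = 9.976 × (0.8066 − 0.5075) + 0.744 × 0.5075 = 2.984 + 0.3776 = 3.361 mg/L.

D ≈ 3.36 mg/L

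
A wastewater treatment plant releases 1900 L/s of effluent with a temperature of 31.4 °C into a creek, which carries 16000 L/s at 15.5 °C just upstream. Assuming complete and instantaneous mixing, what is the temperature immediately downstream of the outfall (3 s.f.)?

17.2 °C

Flow-weighted mixing: C = (Q_r C_r + Q_w C_w)/(Q_r + Q_w)
= (16000×15.5 + 1900×31.4)/(16000 + 1900) = 307700/17900 = 17.19 °C.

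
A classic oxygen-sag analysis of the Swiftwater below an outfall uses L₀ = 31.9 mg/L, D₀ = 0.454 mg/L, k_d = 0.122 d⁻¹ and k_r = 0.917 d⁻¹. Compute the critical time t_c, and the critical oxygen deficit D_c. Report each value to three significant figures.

t_c ≈ 2.41 d; D_c ≈ 3.16 mg/L

With k_r/k_d = 7.516 and 1 − D₀(k_r−k_d)/(k_d L₀) = 0.9073,
t_c = ln(7.516 × 0.9073) / (0.917 − 0.122) = ln(6.819) / 0.7950 = 1.920/0.7950 = 2.415 d.
L(t_c) = L₀ e^(−k_d t_c) = 31.9 × 0.7448 = 23.76 mg/L, and at the critical point k_r D_c = k_d L, so D_c = (0.122/0.917) × 23.76 = 3.161 mg/L.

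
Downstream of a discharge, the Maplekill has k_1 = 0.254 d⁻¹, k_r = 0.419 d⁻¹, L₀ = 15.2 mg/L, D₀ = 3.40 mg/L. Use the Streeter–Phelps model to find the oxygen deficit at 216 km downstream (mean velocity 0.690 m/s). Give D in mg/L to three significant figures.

D ≈ 4.94 mg/L

Travel time t = x/v = 216 km / (0.690 m/s) = 216000 m / 0.690 m/s = 313000 s = 3.623 d.
k_1 L₀/(k_r−k_1) = 0.254×15.2/(0.419−0.254) = 3.861/0.1650 = 23.40 mg/L.
e^(−k_1 t) = e^(−0.254×3.623) = 0.3984; e^(−k_r t) = e^(−0.419×3.623) = 0.2191.
D = 23.40 × (0.3984 − 0.2191) + 3.40 × 0.2191 = 4.195 + 0.7450 = 4.940 mg/L.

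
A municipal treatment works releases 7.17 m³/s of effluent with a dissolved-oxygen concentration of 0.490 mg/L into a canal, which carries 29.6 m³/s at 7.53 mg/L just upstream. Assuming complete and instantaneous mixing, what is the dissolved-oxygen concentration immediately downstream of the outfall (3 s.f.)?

Flow-weighted mixing: C = (Q_r C_r + Q_w C_w)/(Q_r + Q_w)
= (29.6×7.53 + 7.17×0.490)/(29.6 + 7.17) = 226.4/36.77 = 6.157 mg/L.

6.16 mg/L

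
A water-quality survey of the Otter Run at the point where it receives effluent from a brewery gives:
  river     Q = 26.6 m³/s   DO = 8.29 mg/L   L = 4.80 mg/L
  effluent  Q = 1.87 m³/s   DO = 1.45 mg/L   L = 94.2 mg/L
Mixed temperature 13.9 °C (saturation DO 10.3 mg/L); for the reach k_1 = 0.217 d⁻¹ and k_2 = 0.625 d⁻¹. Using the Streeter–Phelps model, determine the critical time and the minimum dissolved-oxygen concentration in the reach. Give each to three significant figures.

t_c ≈ 1.20 d; minimum DO ≈ 7.44 mg/L

Mixed DO = (26.6×8.29 + 1.87×1.45)/(26.6+1.87) = 223.2/28.47 = 7.841 mg/L.
Mixed L₀ = (26.6×4.80 + 1.87×94.2)/(28.47) = 303.8/28.47 = 10.67 mg/L.
Initial deficit D₀ = C_s − DO₀ = 10.3 − 7.841 = 2.459 mg/L.
t_c = (1/0.4080) ln[(0.625/0.217)(1 − 2.459×0.4080/(0.217×10.67))] = 2.451 × ln(1.632) = 1.201 d.
D_c = (0.217/0.625) × 10.67 × e^(−0.217×1.201) = 0.3472 × 10.67 × 0.7706 = 2.855 mg/L.
Minimum DO = 10.3 − 2.855 = 7.445 mg/L.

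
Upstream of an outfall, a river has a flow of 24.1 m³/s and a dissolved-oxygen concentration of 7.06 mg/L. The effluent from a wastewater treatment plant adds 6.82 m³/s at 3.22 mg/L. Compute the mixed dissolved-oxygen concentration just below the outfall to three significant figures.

6.21 mg/L

Flow-weighted mixing: C = (Q_r C_r + Q_w C_w)/(Q_r + Q_w)
= (24.1×7.06 + 6.82×3.22)/(24.1 + 6.82) = 192.1/30.92 = 6.213 mg/L.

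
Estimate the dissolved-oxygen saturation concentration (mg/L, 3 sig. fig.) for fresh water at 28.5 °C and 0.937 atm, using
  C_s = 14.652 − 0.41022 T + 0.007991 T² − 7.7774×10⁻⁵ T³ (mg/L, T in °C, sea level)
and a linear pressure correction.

C_s ≈ 7.17 mg/L

At sea level: C_s = 14.652 − 0.41022×28.5 + 0.007991×28.5² − 7.7774×10⁻⁵×28.5³ = 7.651 mg/L.
Pressure correction: C_s' = 7.651 × 0.937 = 7.169 mg/L.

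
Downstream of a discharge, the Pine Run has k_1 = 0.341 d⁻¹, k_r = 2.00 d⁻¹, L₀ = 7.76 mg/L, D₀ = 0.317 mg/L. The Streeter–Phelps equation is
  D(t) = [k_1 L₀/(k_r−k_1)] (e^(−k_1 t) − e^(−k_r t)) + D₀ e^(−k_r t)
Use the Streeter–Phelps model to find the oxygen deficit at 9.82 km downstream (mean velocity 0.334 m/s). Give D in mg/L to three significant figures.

Travel time t = x/v = 9.82 km / (0.334 m/s) = 9820 m / 0.334 m/s = 29400 s = 0.3403 d.
k_1 L₀/(k_r−k_1) = 0.341×7.76/(2.00−0.341) = 2.646/1.659 = 1.595 mg/L.
e^(−k_1 t) = e^(−0.341×0.3403) = 0.8904; e^(−k_r t) = e^(−2.00×0.3403) = 0.5063.
D = 1.595 × (0.8904 − 0.5063) + 0.317 × 0.5063 = 0.6127 + 0.1605 = 0.7732 mg/L.

D ≈ 0.773 mg/L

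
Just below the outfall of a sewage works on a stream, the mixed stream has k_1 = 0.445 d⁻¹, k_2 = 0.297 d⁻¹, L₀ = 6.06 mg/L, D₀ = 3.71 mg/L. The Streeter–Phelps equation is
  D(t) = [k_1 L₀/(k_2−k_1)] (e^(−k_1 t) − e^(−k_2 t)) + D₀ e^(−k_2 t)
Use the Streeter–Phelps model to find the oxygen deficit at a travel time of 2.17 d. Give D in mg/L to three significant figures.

k_1 L₀/(k_2−k_1) = 0.445×6.06/(0.297−0.445) = 2.697/-0.1480 = -18.22 mg/L.
e^(−k_1 t) = e^(−0.445×2.170) = 0.3807; e^(−k_2 t) = e^(−0.297×2.170) = 0.5249.
D = -18.22 × (0.3807 − 0.5249) + 3.71 × 0.5249 = 2.627 + 1.947 = 4.575 mg/L.

D ≈ 4.57 mg/L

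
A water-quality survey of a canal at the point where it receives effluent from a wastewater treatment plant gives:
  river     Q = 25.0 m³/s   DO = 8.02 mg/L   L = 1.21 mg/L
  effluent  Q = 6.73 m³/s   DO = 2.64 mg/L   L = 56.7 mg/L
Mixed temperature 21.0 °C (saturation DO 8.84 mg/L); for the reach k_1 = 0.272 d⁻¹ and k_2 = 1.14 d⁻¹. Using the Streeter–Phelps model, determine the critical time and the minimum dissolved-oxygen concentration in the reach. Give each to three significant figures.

t_c ≈ 0.893 d; minimum DO ≈ 6.41 mg/L

Mixed DO = (25.0×8.02 + 6.73×2.64)/(25.0+6.73) = 218.3/31.73 = 6.879 mg/L.
Mixed L₀ = (25.0×1.21 + 6.73×56.7)/(31.73) = 411.8/31.73 = 12.98 mg/L.
Initial deficit D₀ = C_s − DO₀ = 8.84 − 6.879 = 1.961 mg/L.
t_c = (1/0.8680) ln[(1.14/0.272)(1 − 1.961×0.8680/(0.272×12.98))] = 1.152 × ln(2.170) = 0.8927 d.
D_c = (0.272/1.14) × 12.98 × e^(−0.272×0.8927) = 0.2386 × 12.98 × 0.7844 = 2.429 mg/L.
Minimum DO = 8.84 − 2.429 = 6.411 mg/L.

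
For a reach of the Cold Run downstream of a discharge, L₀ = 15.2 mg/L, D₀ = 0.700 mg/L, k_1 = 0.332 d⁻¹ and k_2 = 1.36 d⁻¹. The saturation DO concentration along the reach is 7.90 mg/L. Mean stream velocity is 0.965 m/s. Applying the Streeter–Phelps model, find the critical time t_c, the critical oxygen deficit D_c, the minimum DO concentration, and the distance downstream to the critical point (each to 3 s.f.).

t_c ≈ 1.22 d; D_c ≈ 2.47 mg/L; min DO ≈ 5.43 mg/L; x_c ≈ 102 km

With k_2/k_1 = 4.096 and 1 − D₀(k_2−k_1)/(k_1 L₀) = 0.8574,
t_c = ln(4.096 × 0.8574) / (1.36 − 0.332) = ln(3.512) / 1.028 = 1.256/1.028 = 1.222 d.
L(t_c) = L₀ e^(−k_1 t_c) = 15.2 × 0.6665 = 10.13 mg/L, and at the critical point k_2 D_c = k_1 L, so D_c = (0.332/1.36) × 10.13 = 2.473 mg/L.
Minimum DO = C_s − D_c = 7.90 − 2.473 = 5.427 mg/L.
x_c = v t_c = 0.965 m/s × 1.222 d × 86400 s/d = 101900 m ≈ 102 km.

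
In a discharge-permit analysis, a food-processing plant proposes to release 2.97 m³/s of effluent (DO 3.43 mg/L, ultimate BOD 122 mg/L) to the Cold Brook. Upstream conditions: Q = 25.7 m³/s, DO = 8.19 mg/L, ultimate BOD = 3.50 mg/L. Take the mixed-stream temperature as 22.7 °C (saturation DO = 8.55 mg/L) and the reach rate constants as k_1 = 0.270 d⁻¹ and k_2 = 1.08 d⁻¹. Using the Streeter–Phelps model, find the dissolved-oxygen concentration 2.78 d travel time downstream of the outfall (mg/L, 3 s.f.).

DO ≈ 6.29 mg/L

Mixed DO = (25.7×8.19 + 2.97×3.43)/(25.7+2.97) = 220.7/28.67 = 7.697 mg/L.
Mixed L₀ = (25.7×3.50 + 2.97×122)/(28.67) = 452.3/28.67 = 15.78 mg/L.
Initial deficit D₀ = C_s − DO₀ = 8.55 − 7.697 = 0.8531 mg/L.
D(2.78) = [0.270×15.78/(1.08−0.270)](e^(−0.270×2.78) − e^(−1.08×2.78)) + 0.8531 e^(−1.08×2.78)
= 5.259 × (0.4721 − 0.04967) + 0.8531 × 0.04967 = 2.264 mg/L.
DO = 8.55 − 2.264 = 6.286 mg/L.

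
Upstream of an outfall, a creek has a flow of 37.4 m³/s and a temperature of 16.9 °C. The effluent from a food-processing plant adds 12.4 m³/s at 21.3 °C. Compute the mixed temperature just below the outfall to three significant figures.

Flow-weighted mixing: C = (Q_r C_r + Q_w C_w)/(Q_r + Q_w)
= (37.4×16.9 + 12.4×21.3)/(37.4 + 12.4) = 896.2/49.80 = 18.00 °C.

18.0 °C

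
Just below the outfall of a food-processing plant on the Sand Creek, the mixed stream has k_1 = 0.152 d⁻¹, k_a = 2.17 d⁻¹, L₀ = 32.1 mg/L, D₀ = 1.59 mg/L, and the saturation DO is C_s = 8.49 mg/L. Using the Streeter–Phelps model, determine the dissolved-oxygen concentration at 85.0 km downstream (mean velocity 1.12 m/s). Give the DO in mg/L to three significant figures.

DO ≈ 6.50 mg/L

Travel time t = x/v = 85.0 km / (1.12 m/s) = 85000 m / 1.12 m/s = 75890 s = 0.8784 d.
k_1 L₀/(k_a−k_1) = 0.152×32.1/(2.17−0.152) = 4.879/2.018 = 2.418 mg/L.
e^(−k_1 t) = e^(−0.152×0.8784) = 0.8750; e^(−k_a t) = e^(−2.17×0.8784) = 0.1487.
D = 2.418 × (0.8750 − 0.1487) + 1.59 × 0.1487 = 1.756 + 0.2364 = 1.993 mg/L.
DO = C_s − D = 8.49 − 1.993 = 6.497 mg/L.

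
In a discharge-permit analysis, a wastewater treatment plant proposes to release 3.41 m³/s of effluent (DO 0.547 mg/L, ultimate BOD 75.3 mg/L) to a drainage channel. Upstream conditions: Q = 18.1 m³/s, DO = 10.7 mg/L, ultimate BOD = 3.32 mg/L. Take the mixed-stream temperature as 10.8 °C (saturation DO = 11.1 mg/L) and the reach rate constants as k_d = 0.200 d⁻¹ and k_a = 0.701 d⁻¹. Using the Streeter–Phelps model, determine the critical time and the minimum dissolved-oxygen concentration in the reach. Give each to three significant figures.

Mixed DO = (18.1×10.7 + 3.41×0.547)/(18.1+3.41) = 195.5/21.51 = 9.090 mg/L.
Mixed L₀ = (18.1×3.32 + 3.41×75.3)/(21.51) = 316.9/21.51 = 14.73 mg/L.
Initial deficit D₀ = C_s − DO₀ = 11.1 − 9.090 = 2.010 mg/L.
t_c = (1/0.5010) ln[(0.701/0.200)(1 − 2.010×0.5010/(0.200×14.73))] = 1.996 × ln(2.307) = 1.669 d.
D_c = (0.200/0.701) × 14.73 × e^(−0.200×1.669) = 0.2853 × 14.73 × 0.7162 = 3.010 mg/L.
Minimum DO = 11.1 − 3.010 = 8.090 mg/L.

t_c ≈ 1.67 d; minimum DO ≈ 8.09 mg/L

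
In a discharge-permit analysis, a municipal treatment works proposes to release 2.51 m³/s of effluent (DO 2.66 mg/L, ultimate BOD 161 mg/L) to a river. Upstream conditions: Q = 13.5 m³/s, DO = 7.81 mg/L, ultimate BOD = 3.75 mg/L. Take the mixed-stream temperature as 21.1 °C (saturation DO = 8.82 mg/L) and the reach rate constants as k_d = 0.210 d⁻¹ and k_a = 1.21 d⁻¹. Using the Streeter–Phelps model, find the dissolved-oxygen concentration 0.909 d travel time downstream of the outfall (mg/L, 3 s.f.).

DO ≈ 5.27 mg/L

Mixed DO = (13.5×7.81 + 2.51×2.66)/(13.5+2.51) = 112.1/16.01 = 7.003 mg/L.
Mixed L₀ = (13.5×3.75 + 2.51×161)/(16.01) = 454.7/16.01 = 28.40 mg/L.
Initial deficit D₀ = C_s − DO₀ = 8.82 − 7.003 = 1.817 mg/L.
D(0.909) = [0.210×28.40/(1.21−0.210)](e^(−0.210×0.909) − e^(−1.21×0.909)) + 1.817 e^(−1.21×0.909)
= 5.965 × (0.8262 − 0.3329) + 1.817 × 0.3329 = 3.547 mg/L.
DO = 8.82 − 3.547 = 5.273 mg/L.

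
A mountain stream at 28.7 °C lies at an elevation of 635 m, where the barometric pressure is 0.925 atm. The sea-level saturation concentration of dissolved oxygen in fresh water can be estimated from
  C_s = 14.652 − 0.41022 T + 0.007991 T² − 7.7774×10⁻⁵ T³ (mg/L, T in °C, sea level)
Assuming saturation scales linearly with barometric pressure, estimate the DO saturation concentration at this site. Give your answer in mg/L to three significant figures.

C_s ≈ 7.05 mg/L

At sea level: C_s = 14.652 − 0.41022×28.7 + 0.007991×28.7² − 7.7774×10⁻⁵×28.7³ = 7.622 mg/L.
Pressure correction: C_s' = 7.622 × 0.925 = 7.051 mg/L.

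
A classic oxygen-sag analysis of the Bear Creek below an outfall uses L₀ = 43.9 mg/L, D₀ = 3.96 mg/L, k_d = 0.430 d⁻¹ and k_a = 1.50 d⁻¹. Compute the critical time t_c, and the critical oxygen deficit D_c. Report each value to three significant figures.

t_c = [1/(k_a−k_d)] ln[(k_a/k_d)(1 − D₀(k_a−k_d)/(k_d L₀))]
= [1/(1.50−0.430)] ln[(1.50/0.430)(1 − 3.96×1.070/(0.430×43.9))]
= (1/1.070) ln[3.488 × 0.7755] = 0.9346 × ln(2.705) = 0.9346 × 0.9952 = 0.9301 d.
L(t_c) = L₀ e^(−k_d t_c) = 43.9 × 0.6704 = 29.43 mg/L, and at the critical point k_a D_c = k_d L, so D_c = (0.430/1.50) × 29.43 = 8.436 mg/L.

t_c ≈ 0.930 d; D_c ≈ 8.44 mg/L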